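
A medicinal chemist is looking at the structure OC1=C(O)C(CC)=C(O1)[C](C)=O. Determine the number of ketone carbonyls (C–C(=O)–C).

The ketone motif appears at heavy-atom position 10 in the SMILES.
Other groups present: 2 hydroxyl.
Ketone count: 1.

1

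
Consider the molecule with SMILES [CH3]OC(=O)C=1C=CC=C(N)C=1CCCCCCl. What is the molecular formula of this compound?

C13H18ClNO2

Walk through each heavy atom and fill implicit hydrogens from standard valence (C 4, N 3, O 2, S 2, halogen 1):
  atom 1: C with explicit H count 3
  atom 2: O, bond orders sum to 2 (valence 2) → 0 H
  atom 3: C, bond orders sum to 4 (valence 4) → 0 H
  atom 4: O, bond orders sum to 2 (valence 2) → 0 H
  atom 5: C, bond orders sum to 4 (valence 4) → 0 H
  atom 6: C, bond orders sum to 3 (valence 4) → 1 H
  atom 7: C, bond orders sum to 3 (valence 4) → 1 H
  atom 8: C, bond orders sum to 3 (valence 4) → 1 H
  atom 9: C, bond orders sum to 4 (valence 4) → 0 H
  atom 10: N, bond orders sum to 1 (valence 3) → 2 H
  atom 11: C, bond orders sum to 4 (valence 4) → 0 H
  atom 12: C, bond orders sum to 2 (valence 4) → 2 H
  atom 13: C, bond orders sum to 2 (valence 4) → 2 H
  atom 14: C, bond orders sum to 2 (valence 4) → 2 H
  atom 15: C, bond orders sum to 2 (valence 4) → 2 H
  atom 16: C, bond orders sum to 2 (valence 4) → 2 H
  atom 17: Cl (halogen, monovalent) → 0 H
Totals → C:13, H:18, Cl:1, N:1, O:2.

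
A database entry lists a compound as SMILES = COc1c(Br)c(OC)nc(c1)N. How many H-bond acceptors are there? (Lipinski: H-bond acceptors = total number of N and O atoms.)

N atoms: 2; O atoms: 2.
Lipinski HBA = 2 + 2 = 4.

4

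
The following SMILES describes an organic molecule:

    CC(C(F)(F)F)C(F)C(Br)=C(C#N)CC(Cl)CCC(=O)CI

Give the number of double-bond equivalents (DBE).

4

Degree of unsaturation = (number of rings) + (number of π bonds).
Ring closures in the SMILES: 0.
π bonds: 2 double bonds (each 1 DoU), 1 triple bond (each 2 DoU) → 4 DoU from unsaturation.
Total DoU = 0 + 4 = 4.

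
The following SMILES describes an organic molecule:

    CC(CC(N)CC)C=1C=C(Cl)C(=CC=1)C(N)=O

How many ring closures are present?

In SMILES, each pair of matching ring-closure digits denotes one ring-closing bond; the number of such bonds equals the number of independent rings.
Ring-closure bonds here: 1.

1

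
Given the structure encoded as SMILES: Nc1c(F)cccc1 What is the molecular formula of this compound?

Walk through each heavy atom and fill implicit hydrogens from standard valence (C 4, N 3, O 2, S 2, halogen 1); for lowercase aromatic atoms, an aromatic c carries 1 H when it has two neighbours and 0 H with three, and aromatic n carries 0 H:
  atom 1: N, bond orders sum to 1 (valence 3) → 2 H
  atom 2: aromatic c, 3 neighbours → 0 H
  atom 3: aromatic c, 3 neighbours → 0 H
  atom 4: F (halogen, monovalent) → 0 H
  atom 5: aromatic c, 2 neighbours → 1 H
  atom 6: aromatic c, 2 neighbours → 1 H
  atom 7: aromatic c, 2 neighbours → 1 H
  atom 8: aromatic c, 2 neighbours → 1 H
Totals → C:6, H:6, F:1, N:1.

C6H6FN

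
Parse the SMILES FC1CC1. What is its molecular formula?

Walk through each heavy atom and fill implicit hydrogens from standard valence (C 4, N 3, O 2, S 2, halogen 1):
  atom 1: F (halogen, monovalent) → 0 H
  atom 2: C, bond orders sum to 3 (valence 4) → 1 H
  atom 3: C, bond orders sum to 2 (valence 4) → 2 H
  atom 4: C, bond orders sum to 2 (valence 4) → 2 H
Totals → C:3, H:5, F:1.
In Hill order: C3H5F.

C3H5F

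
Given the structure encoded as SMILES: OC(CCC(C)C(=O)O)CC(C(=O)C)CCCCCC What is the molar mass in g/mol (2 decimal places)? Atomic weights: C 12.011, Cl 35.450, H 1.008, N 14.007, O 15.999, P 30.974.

First, the molecular formula is C16H30O4 (counting implicit H from valence).
  C: 16 × 12.011 = 192.176
  H: 30 × 1.008 = 30.240
  O: 4 × 15.999 = 63.996
Sum: 16×12.011 + 30×1.008 + 4×15.999 = 286.412 → 286.41 g/mol.

286.41 g/mol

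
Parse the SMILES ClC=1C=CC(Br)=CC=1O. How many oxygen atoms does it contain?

1

Scan the SMILES for O atoms (remember two-letter symbols like Cl and Br are single atoms).
Oxygen count: 1.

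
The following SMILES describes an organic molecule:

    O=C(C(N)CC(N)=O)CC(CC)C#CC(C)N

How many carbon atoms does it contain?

12

Count every carbon token in the SMILES (each C, including those in ring-closure positions and inside branches).
Carbon count: 12.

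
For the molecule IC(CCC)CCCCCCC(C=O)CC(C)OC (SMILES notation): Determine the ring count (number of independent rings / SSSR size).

In SMILES, each pair of matching ring-closure digits denotes one ring-closing bond; the number of such bonds equals the number of independent rings.
Ring-closure bonds here: 0.

0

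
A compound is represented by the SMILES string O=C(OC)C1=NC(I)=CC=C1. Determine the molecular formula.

Walk through each heavy atom and fill implicit hydrogens from standard valence (C 4, N 3, O 2, S 2, halogen 1):
  atom 1: O, bond orders sum to 2 (valence 2) → 0 H
  atom 2: C, bond orders sum to 4 (valence 4) → 0 H
  atom 3: O, bond orders sum to 2 (valence 2) → 0 H
  atom 4: C, bond orders sum to 1 (valence 4) → 3 H
  atom 5: C, bond orders sum to 4 (valence 4) → 0 H
  atom 6: N, bond orders sum to 3 (valence 3) → 0 H
  atom 7: C, bond orders sum to 4 (valence 4) → 0 H
  atom 8: I (halogen, monovalent) → 0 H
  atom 9: C, bond orders sum to 3 (valence 4) → 1 H
  atom 10: C, bond orders sum to 3 (valence 4) → 1 H
  atom 11: C, bond orders sum to 3 (valence 4) → 1 H
Totals → C:7, H:6, I:1, N:1, O:2.
In Hill order: C7H6INO2.

C7H6INO2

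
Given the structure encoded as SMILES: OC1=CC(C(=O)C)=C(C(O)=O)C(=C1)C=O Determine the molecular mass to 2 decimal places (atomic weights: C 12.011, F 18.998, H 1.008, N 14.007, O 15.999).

First, the molecular formula is C10H8O5 (counting implicit H from valence).
  C: 10 × 12.011 = 120.110
  H: 8 × 1.008 = 8.064
  O: 5 × 15.999 = 79.995
Sum: 10×12.011 + 8×1.008 + 5×15.999 = 208.169 → 208.17 g/mol.

208.17 g/mol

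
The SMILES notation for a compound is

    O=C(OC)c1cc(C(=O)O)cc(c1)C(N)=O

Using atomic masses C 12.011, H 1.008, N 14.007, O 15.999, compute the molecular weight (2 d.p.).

223.18 g/mol

First, the molecular formula is C10H9NO5 (counting implicit H from valence).
  C: 10 × 12.011 = 120.110
  H: 9 × 1.008 = 9.072
  N: 1 × 14.007 = 14.007
  O: 5 × 15.999 = 79.995
Sum: 10×12.011 + 9×1.008 + 1×14.007 + 5×15.999 = 223.184 → 223.18 g/mol.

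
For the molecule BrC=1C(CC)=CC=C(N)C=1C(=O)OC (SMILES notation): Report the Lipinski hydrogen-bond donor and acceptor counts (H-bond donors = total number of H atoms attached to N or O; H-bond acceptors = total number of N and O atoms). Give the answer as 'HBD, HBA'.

Donors: find every N or O and count the H atoms it carries.
  atom 9 (N): bond orders sum to 1 → 2 H
  atom 12 (O): bond orders sum to 2 → 0 H
  atom 13 (O): bond orders sum to 2 → 0 H
Lipinski HBD = 2.
Acceptors: N atoms = 1, O atoms = 2 → HBA = 3.

2, 3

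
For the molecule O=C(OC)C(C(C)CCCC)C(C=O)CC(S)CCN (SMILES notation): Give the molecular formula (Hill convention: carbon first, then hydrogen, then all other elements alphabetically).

Walk through each heavy atom and fill implicit hydrogens from standard valence (C 4, N 3, O 2, S 2, halogen 1):
  atom 1: O, bond orders sum to 2 (valence 2) → 0 H
  atom 2: C, bond orders sum to 4 (valence 4) → 0 H
  atom 3: O, bond orders sum to 2 (valence 2) → 0 H
  atom 4: C, bond orders sum to 1 (valence 4) → 3 H
  atom 5: C, bond orders sum to 3 (valence 4) → 1 H
  atom 6: C, bond orders sum to 3 (valence 4) → 1 H
  atom 7: C, bond orders sum to 1 (valence 4) → 3 H
  atom 8: C, bond orders sum to 2 (valence 4) → 2 H
  atom 9: C, bond orders sum to 2 (valence 4) → 2 H
  atom 10: C, bond orders sum to 2 (valence 4) → 2 H
  atom 11: C, bond orders sum to 1 (valence 4) → 3 H
  atom 12: C, bond orders sum to 3 (valence 4) → 1 H
  atom 13: C, bond orders sum to 3 (valence 4) → 1 H
  atom 14: O, bond orders sum to 2 (valence 2) → 0 H
  atom 15: C, bond orders sum to 2 (valence 4) → 2 H
  atom 16: C, bond orders sum to 3 (valence 4) → 1 H
  atom 17: S, bond orders sum to 1 (valence 2) → 1 H
  atom 18: C, bond orders sum to 2 (valence 4) → 2 H
  atom 19: C, bond orders sum to 2 (valence 4) → 2 H
  atom 20: N, bond orders sum to 1 (valence 3) → 2 H
Totals → C:15, H:29, N:1, O:3, S:1.

C15H29NO3S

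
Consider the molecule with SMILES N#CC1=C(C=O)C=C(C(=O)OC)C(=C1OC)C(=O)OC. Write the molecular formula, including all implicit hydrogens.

Walk through each heavy atom and fill implicit hydrogens from standard valence (C 4, N 3, O 2, S 2, halogen 1):
  atom 1: N, bond orders sum to 3 (valence 3) → 0 H
  atom 2: C, bond orders sum to 4 (valence 4) → 0 H
  atom 3: C, bond orders sum to 4 (valence 4) → 0 H
  atom 4: C, bond orders sum to 4 (valence 4) → 0 H
  atom 5: C, bond orders sum to 3 (valence 4) → 1 H
  atom 6: O, bond orders sum to 2 (valence 2) → 0 H
  atom 7: C, bond orders sum to 3 (valence 4) → 1 H
  atom 8: C, bond orders sum to 4 (valence 4) → 0 H
  atom 9: C, bond orders sum to 4 (valence 4) → 0 H
  atom 10: O, bond orders sum to 2 (valence 2) → 0 H
  atom 11: O, bond orders sum to 2 (valence 2) → 0 H
  atom 12: C, bond orders sum to 1 (valence 4) → 3 H
  atom 13: C, bond orders sum to 4 (valence 4) → 0 H
  atom 14: C, bond orders sum to 4 (valence 4) → 0 H
  atom 15: O, bond orders sum to 2 (valence 2) → 0 H
  atom 16: C, bond orders sum to 1 (valence 4) → 3 H
  atom 17: C, bond orders sum to 4 (valence 4) → 0 H
  atom 18: O, bond orders sum to 2 (valence 2) → 0 H
  atom 19: O, bond orders sum to 2 (valence 2) → 0 H
  atom 20: C, bond orders sum to 1 (valence 4) → 3 H
Totals → C:13, H:11, N:1, O:6.

C13H11NO6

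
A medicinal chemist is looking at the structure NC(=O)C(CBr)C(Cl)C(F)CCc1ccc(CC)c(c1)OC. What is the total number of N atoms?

1

Scan the SMILES for N atoms (remember two-letter symbols like Cl and Br are single atoms).
Nitrogen count: 1.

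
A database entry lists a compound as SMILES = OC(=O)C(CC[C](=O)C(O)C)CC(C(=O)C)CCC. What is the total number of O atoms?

Scan the SMILES for O atoms (remember two-letter symbols like Cl and Br are single atoms).
Oxygen count: 5.

5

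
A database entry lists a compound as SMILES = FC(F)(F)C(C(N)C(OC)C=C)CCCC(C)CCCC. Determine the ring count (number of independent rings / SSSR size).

0

In SMILES, each pair of matching ring-closure digits denotes one ring-closing bond; the number of such bonds equals the number of independent rings.
Ring-closure bonds here: 0.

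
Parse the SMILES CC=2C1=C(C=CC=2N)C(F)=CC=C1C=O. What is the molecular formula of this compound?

Walk through each heavy atom and fill implicit hydrogens from standard valence (C 4, N 3, O 2, S 2, halogen 1):
  atom 1: C, bond orders sum to 1 (valence 4) → 3 H
  atom 2: C, bond orders sum to 4 (valence 4) → 0 H
  atom 3: C, bond orders sum to 4 (valence 4) → 0 H
  atom 4: C, bond orders sum to 4 (valence 4) → 0 H
  atom 5: C, bond orders sum to 3 (valence 4) → 1 H
  atom 6: C, bond orders sum to 3 (valence 4) → 1 H
  atom 7: C, bond orders sum to 4 (valence 4) → 0 H
  atom 8: N, bond orders sum to 1 (valence 3) → 2 H
  atom 9: C, bond orders sum to 4 (valence 4) → 0 H
  atom 10: F (halogen, monovalent) → 0 H
  atom 11: C, bond orders sum to 3 (valence 4) → 1 H
  atom 12: C, bond orders sum to 3 (valence 4) → 1 H
  atom 13: C, bond orders sum to 4 (valence 4) → 0 H
  atom 14: C, bond orders sum to 3 (valence 4) → 1 H
  atom 15: O, bond orders sum to 2 (valence 2) → 0 H
Totals → C:12, H:10, F:1, N:1, O:1.

C12H10FNO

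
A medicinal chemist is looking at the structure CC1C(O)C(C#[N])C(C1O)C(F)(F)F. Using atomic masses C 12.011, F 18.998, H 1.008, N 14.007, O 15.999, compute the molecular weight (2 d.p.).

209.17 g/mol

First, the molecular formula is C8H10F3NO2 (counting implicit H from valence).
  C: 8 × 12.011 = 96.088
  F: 3 × 18.998 = 56.994
  H: 10 × 1.008 = 10.080
  N: 1 × 14.007 = 14.007
  O: 2 × 15.999 = 31.998
Sum: 8×12.011 + 3×18.998 + 10×1.008 + 1×14.007 + 2×15.999 = 209.167 → 209.17 g/mol.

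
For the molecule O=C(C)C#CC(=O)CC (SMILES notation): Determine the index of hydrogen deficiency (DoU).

4

Degree of unsaturation = (number of rings) + (number of π bonds).
Ring closures in the SMILES: 0.
π bonds: 2 double bonds (each 1 DoU), 1 triple bond (each 2 DoU) → 4 DoU from unsaturation.
Total DoU = 0 + 4 = 4.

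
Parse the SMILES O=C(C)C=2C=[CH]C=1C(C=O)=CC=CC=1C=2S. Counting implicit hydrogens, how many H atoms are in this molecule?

10

Walk through each heavy atom and fill implicit hydrogens from standard valence (C 4, N 3, O 2, S 2, halogen 1):
  atom 1: O, bond orders sum to 2 (valence 2) → 0 H
  atom 2: C, bond orders sum to 4 (valence 4) → 0 H
  atom 3: C, bond orders sum to 1 (valence 4) → 3 H
  atom 4: C, bond orders sum to 4 (valence 4) → 0 H
  atom 5: C, bond orders sum to 3 (valence 4) → 1 H
  atom 6: C with explicit H count 1
  atom 7: C, bond orders sum to 4 (valence 4) → 0 H
  atom 8: C, bond orders sum to 4 (valence 4) → 0 H
  atom 9: C, bond orders sum to 3 (valence 4) → 1 H
  atom 10: O, bond orders sum to 2 (valence 2) → 0 H
  atom 11: C, bond orders sum to 3 (valence 4) → 1 H
  atom 12: C, bond orders sum to 3 (valence 4) → 1 H
  atom 13: C, bond orders sum to 3 (valence 4) → 1 H
  atom 14: C, bond orders sum to 4 (valence 4) → 0 H
  atom 15: C, bond orders sum to 4 (valence 4) → 0 H
  atom 16: S, bond orders sum to 1 (valence 2) → 1 H
Total hydrogens: 10.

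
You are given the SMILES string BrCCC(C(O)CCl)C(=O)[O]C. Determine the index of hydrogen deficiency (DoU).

1

Degree of unsaturation = (number of rings) + (number of π bonds).
Ring closures in the SMILES: 0.
π bonds: 1 double bond (each 1 DoU) → 1 DoU from unsaturation.
Total DoU = 0 + 1 = 1.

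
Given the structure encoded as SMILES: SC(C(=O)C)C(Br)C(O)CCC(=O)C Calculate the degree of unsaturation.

Molecular formula: C9H15BrO3S.
DoU = (2C + 2 + N − H − X) / 2, where X is the halogen count and O/S are ignored.
    = (2·9 + 2 + 0 − 15 − 1) / 2 = 4 / 2 = 2.

2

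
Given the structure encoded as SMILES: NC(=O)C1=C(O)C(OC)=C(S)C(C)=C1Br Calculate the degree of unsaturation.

Degree of unsaturation = (number of rings) + (number of π bonds).
Ring closures in the SMILES: 1.
π bonds: 4 double bonds (each 1 DoU) → 4 DoU from unsaturation.
Total DoU = 1 + 4 = 5.

5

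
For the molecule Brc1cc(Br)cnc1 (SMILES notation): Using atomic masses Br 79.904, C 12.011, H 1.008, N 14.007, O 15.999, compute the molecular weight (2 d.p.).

First, the molecular formula is C5H3Br2N (counting implicit H from valence).
  Br: 2 × 79.904 = 159.808
  C: 5 × 12.011 = 60.055
  H: 3 × 1.008 = 3.024
  N: 1 × 14.007 = 14.007
Sum: 2×79.904 + 5×12.011 + 3×1.008 + 1×14.007 = 236.894 → 236.89 g/mol.

236.89 g/mol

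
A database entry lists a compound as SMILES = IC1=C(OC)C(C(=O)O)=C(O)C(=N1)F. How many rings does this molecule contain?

1

In SMILES, each pair of matching ring-closure digits denotes one ring-closing bond; the number of such bonds equals the number of independent rings.
Ring-closure bonds here: 1.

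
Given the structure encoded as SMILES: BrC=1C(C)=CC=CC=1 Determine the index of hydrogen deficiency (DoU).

4

Degree of unsaturation = (number of rings) + (number of π bonds).
Ring closures in the SMILES: 1.
π bonds: 3 double bonds (each 1 DoU) → 3 DoU from unsaturation.
Total DoU = 1 + 3 = 4.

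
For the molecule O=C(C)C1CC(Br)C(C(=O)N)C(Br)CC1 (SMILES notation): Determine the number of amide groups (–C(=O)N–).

1

The amide motif appears at heavy-atom position 9 in the SMILES.
Other groups present: 1 ketone.
Amide count: 1.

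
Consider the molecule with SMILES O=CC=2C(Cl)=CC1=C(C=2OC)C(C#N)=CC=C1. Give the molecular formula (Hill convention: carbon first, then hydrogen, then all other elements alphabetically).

Walk through each heavy atom and fill implicit hydrogens from standard valence (C 4, N 3, O 2, S 2, halogen 1):
  atom 1: O, bond orders sum to 2 (valence 2) → 0 H
  atom 2: C, bond orders sum to 3 (valence 4) → 1 H
  atom 3: C, bond orders sum to 4 (valence 4) → 0 H
  atom 4: C, bond orders sum to 4 (valence 4) → 0 H
  atom 5: Cl (halogen, monovalent) → 0 H
  atom 6: C, bond orders sum to 3 (valence 4) → 1 H
  atom 7: C, bond orders sum to 4 (valence 4) → 0 H
  atom 8: C, bond orders sum to 4 (valence 4) → 0 H
  atom 9: C, bond orders sum to 4 (valence 4) → 0 H
  atom 10: O, bond orders sum to 2 (valence 2) → 0 H
  atom 11: C, bond orders sum to 1 (valence 4) → 3 H
  atom 12: C, bond orders sum to 4 (valence 4) → 0 H
  atom 13: C, bond orders sum to 4 (valence 4) → 0 H
  atom 14: N, bond orders sum to 3 (valence 3) → 0 H
  atom 15: C, bond orders sum to 3 (valence 4) → 1 H
  atom 16: C, bond orders sum to 3 (valence 4) → 1 H
  atom 17: C, bond orders sum to 3 (valence 4) → 1 H
Totals → C:13, H:8, Cl:1, N:1, O:2.

C13H8ClNO2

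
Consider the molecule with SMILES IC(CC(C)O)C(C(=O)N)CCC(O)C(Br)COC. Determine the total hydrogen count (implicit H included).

Walk through each heavy atom and fill implicit hydrogens from standard valence (C 4, N 3, O 2, S 2, halogen 1):
  atom 1: I (halogen, monovalent) → 0 H
  atom 2: C, bond orders sum to 3 (valence 4) → 1 H
  atom 3: C, bond orders sum to 2 (valence 4) → 2 H
  atom 4: C, bond orders sum to 3 (valence 4) → 1 H
  atom 5: C, bond orders sum to 1 (valence 4) → 3 H
  atom 6: O, bond orders sum to 1 (valence 2) → 1 H
  atom 7: C, bond orders sum to 3 (valence 4) → 1 H
  atom 8: C, bond orders sum to 4 (valence 4) → 0 H
  atom 9: O, bond orders sum to 2 (valence 2) → 0 H
  atom 10: N, bond orders sum to 1 (valence 3) → 2 H
  atom 11: C, bond orders sum to 2 (valence 4) → 2 H
  atom 12: C, bond orders sum to 2 (valence 4) → 2 H
  atom 13: C, bond orders sum to 3 (valence 4) → 1 H
  atom 14: O, bond orders sum to 1 (valence 2) → 1 H
  atom 15: C, bond orders sum to 3 (valence 4) → 1 H
  atom 16: Br (halogen, monovalent) → 0 H
  atom 17: C, bond orders sum to 2 (valence 4) → 2 H
  atom 18: O, bond orders sum to 2 (valence 2) → 0 H
  atom 19: C, bond orders sum to 1 (valence 4) → 3 H
Total hydrogens: 23.

23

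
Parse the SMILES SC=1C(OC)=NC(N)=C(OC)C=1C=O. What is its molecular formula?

Walk through each heavy atom and fill implicit hydrogens from standard valence (C 4, N 3, O 2, S 2, halogen 1):
  atom 1: S, bond orders sum to 1 (valence 2) → 1 H
  atom 2: C, bond orders sum to 4 (valence 4) → 0 H
  atom 3: C, bond orders sum to 4 (valence 4) → 0 H
  atom 4: O, bond orders sum to 2 (valence 2) → 0 H
  atom 5: C, bond orders sum to 1 (valence 4) → 3 H
  atom 6: N, bond orders sum to 3 (valence 3) → 0 H
  atom 7: C, bond orders sum to 4 (valence 4) → 0 H
  atom 8: N, bond orders sum to 1 (valence 3) → 2 H
  atom 9: C, bond orders sum to 4 (valence 4) → 0 H
  atom 10: O, bond orders sum to 2 (valence 2) → 0 H
  atom 11: C, bond orders sum to 1 (valence 4) → 3 H
  atom 12: C, bond orders sum to 4 (valence 4) → 0 H
  atom 13: C, bond orders sum to 3 (valence 4) → 1 H
  atom 14: O, bond orders sum to 2 (valence 2) → 0 H
Totals → C:8, H:10, N:2, O:3, S:1.

C8H10N2O3S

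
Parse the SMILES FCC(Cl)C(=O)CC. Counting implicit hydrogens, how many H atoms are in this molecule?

Walk through each heavy atom and fill implicit hydrogens from standard valence (C 4, N 3, O 2, S 2, halogen 1):
  atom 1: F (halogen, monovalent) → 0 H
  atom 2: C, bond orders sum to 2 (valence 4) → 2 H
  atom 3: C, bond orders sum to 3 (valence 4) → 1 H
  atom 4: Cl (halogen, monovalent) → 0 H
  atom 5: C, bond orders sum to 4 (valence 4) → 0 H
  atom 6: O, bond orders sum to 2 (valence 2) → 0 H
  atom 7: C, bond orders sum to 2 (valence 4) → 2 H
  atom 8: C, bond orders sum to 1 (valence 4) → 3 H
Total hydrogens: 8.

8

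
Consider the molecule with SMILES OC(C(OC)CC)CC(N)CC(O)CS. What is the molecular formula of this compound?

C10H23NO3S

Walk through each heavy atom and fill implicit hydrogens from standard valence (C 4, N 3, O 2, S 2, halogen 1):
  atom 1: O, bond orders sum to 1 (valence 2) → 1 H
  atom 2: C, bond orders sum to 3 (valence 4) → 1 H
  atom 3: C, bond orders sum to 3 (valence 4) → 1 H
  atom 4: O, bond orders sum to 2 (valence 2) → 0 H
  atom 5: C, bond orders sum to 1 (valence 4) → 3 H
  atom 6: C, bond orders sum to 2 (valence 4) → 2 H
  atom 7: C, bond orders sum to 1 (valence 4) → 3 H
  atom 8: C, bond orders sum to 2 (valence 4) → 2 H
  atom 9: C, bond orders sum to 3 (valence 4) → 1 H
  atom 10: N, bond orders sum to 1 (valence 3) → 2 H
  atom 11: C, bond orders sum to 2 (valence 4) → 2 H
  atom 12: C, bond orders sum to 3 (valence 4) → 1 H
  atom 13: O, bond orders sum to 1 (valence 2) → 1 H
  atom 14: C, bond orders sum to 2 (valence 4) → 2 H
  atom 15: S, bond orders sum to 1 (valence 2) → 1 H
Totals → C:10, H:23, N:1, O:3, S:1.
In Hill order: C10H23NO3S.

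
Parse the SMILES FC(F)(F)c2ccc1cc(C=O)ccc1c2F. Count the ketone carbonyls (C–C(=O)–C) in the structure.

0

Scan the SMILES for the ketone motif — none present.
Groups that are present: 1 aldehyde.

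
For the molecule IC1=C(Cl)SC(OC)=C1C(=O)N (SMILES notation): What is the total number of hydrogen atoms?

Walk through each heavy atom and fill implicit hydrogens from standard valence (C 4, N 3, O 2, S 2, halogen 1):
  atom 1: I (halogen, monovalent) → 0 H
  atom 2: C, bond orders sum to 4 (valence 4) → 0 H
  atom 3: C, bond orders sum to 4 (valence 4) → 0 H
  atom 4: Cl (halogen, monovalent) → 0 H
  atom 5: S, bond orders sum to 2 (valence 2) → 0 H
  atom 6: C, bond orders sum to 4 (valence 4) → 0 H
  atom 7: O, bond orders sum to 2 (valence 2) → 0 H
  atom 8: C, bond orders sum to 1 (valence 4) → 3 H
  atom 9: C, bond orders sum to 4 (valence 4) → 0 H
  atom 10: C, bond orders sum to 4 (valence 4) → 0 H
  atom 11: O, bond orders sum to 2 (valence 2) → 0 H
  atom 12: N, bond orders sum to 1 (valence 3) → 2 H
Total hydrogens: 5.

5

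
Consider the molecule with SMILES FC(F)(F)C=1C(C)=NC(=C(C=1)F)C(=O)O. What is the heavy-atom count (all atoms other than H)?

15

Every atom symbol written in the SMILES (organic subset) is one heavy atom; implicit H are not written.
Heavy atoms by element → C:8, F:4, N:1, O:2.
Total: 15.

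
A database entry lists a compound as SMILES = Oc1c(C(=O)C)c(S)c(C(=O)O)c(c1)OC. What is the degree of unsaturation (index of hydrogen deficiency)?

Molecular formula: C10H10O5S.
DoU = (2C + 2 + N − H − X) / 2, where X is the halogen count and O/S are ignored.
    = (2·10 + 2 + 0 − 10 − 0) / 2 = 12 / 2 = 6.

6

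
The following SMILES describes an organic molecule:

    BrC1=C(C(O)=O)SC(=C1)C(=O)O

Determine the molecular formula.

Walk through each heavy atom and fill implicit hydrogens from standard valence (C 4, N 3, O 2, S 2, halogen 1):
  atom 1: Br (halogen, monovalent) → 0 H
  atom 2: C, bond orders sum to 4 (valence 4) → 0 H
  atom 3: C, bond orders sum to 4 (valence 4) → 0 H
  atom 4: C, bond orders sum to 4 (valence 4) → 0 H
  atom 5: O, bond orders sum to 1 (valence 2) → 1 H
  atom 6: O, bond orders sum to 2 (valence 2) → 0 H
  atom 7: S, bond orders sum to 2 (valence 2) → 0 H
  atom 8: C, bond orders sum to 4 (valence 4) → 0 H
  atom 9: C, bond orders sum to 3 (valence 4) → 1 H
  atom 10: C, bond orders sum to 4 (valence 4) → 0 H
  atom 11: O, bond orders sum to 2 (valence 2) → 0 H
  atom 12: O, bond orders sum to 1 (valence 2) → 1 H
Totals → C:6, H:3, Br:1, O:4, S:1.
In Hill order: C6H3BrO4S.

C6H3BrO4S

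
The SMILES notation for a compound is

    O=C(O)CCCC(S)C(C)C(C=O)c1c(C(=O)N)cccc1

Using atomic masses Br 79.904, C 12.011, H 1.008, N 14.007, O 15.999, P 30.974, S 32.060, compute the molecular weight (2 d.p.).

First, the molecular formula is C16H21NO4S (counting implicit H from valence).
  C: 16 × 12.011 = 192.176
  H: 21 × 1.008 = 21.168
  N: 1 × 14.007 = 14.007
  O: 4 × 15.999 = 63.996
  S: 1 × 32.060 = 32.060
Sum: 16×12.011 + 21×1.008 + 1×14.007 + 4×15.999 + 1×32.060 = 323.407 → 323.41 g/mol.

323.41 g/mol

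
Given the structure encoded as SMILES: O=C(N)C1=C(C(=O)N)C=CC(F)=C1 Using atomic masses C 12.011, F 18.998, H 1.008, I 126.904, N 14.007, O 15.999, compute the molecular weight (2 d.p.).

First, the molecular formula is C8H7FN2O2 (counting implicit H from valence).
  C: 8 × 12.011 = 96.088
  F: 1 × 18.998 = 18.998
  H: 7 × 1.008 = 7.056
  N: 2 × 14.007 = 28.014
  O: 2 × 15.999 = 31.998
Sum: 8×12.011 + 1×18.998 + 7×1.008 + 2×14.007 + 2×15.999 = 182.154 → 182.15 g/mol.

182.15 g/mol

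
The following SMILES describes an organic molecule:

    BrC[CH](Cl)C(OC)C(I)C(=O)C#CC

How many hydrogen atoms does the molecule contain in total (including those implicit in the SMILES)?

Walk through each heavy atom and fill implicit hydrogens from standard valence (C 4, N 3, O 2, S 2, halogen 1):
  atom 1: Br (halogen, monovalent) → 0 H
  atom 2: C, bond orders sum to 2 (valence 4) → 2 H
  atom 3: C with explicit H count 1
  atom 4: Cl (halogen, monovalent) → 0 H
  atom 5: C, bond orders sum to 3 (valence 4) → 1 H
  atom 6: O, bond orders sum to 2 (valence 2) → 0 H
  atom 7: C, bond orders sum to 1 (valence 4) → 3 H
  atom 8: C, bond orders sum to 3 (valence 4) → 1 H
  atom 9: I (halogen, monovalent) → 0 H
  atom 10: C, bond orders sum to 4 (valence 4) → 0 H
  atom 11: O, bond orders sum to 2 (valence 2) → 0 H
  atom 12: C, bond orders sum to 4 (valence 4) → 0 H
  atom 13: C, bond orders sum to 4 (valence 4) → 0 H
  atom 14: C, bond orders sum to 1 (valence 4) → 3 H
Total hydrogens: 11.

11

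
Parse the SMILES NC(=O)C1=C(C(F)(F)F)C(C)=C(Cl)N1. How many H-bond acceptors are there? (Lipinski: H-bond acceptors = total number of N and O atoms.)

N atoms: 2; O atoms: 1.
Lipinski HBA = 2 + 1 = 3.

3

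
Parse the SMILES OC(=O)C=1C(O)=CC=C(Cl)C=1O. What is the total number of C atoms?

7

Count every carbon token in the SMILES (each C, including those in ring-closure positions and inside branches).
Carbon count: 7.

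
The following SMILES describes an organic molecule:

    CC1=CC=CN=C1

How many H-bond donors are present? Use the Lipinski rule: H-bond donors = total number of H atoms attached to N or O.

Donors: find every N or O and count the H atoms it carries.
  atom 6 (N): bond orders sum to 3 → 0 H
Lipinski HBD = 0.

0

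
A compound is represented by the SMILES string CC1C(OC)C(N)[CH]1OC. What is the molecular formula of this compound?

Walk through each heavy atom and fill implicit hydrogens from standard valence (C 4, N 3, O 2, S 2, halogen 1):
  atom 1: C, bond orders sum to 1 (valence 4) → 3 H
  atom 2: C, bond orders sum to 3 (valence 4) → 1 H
  atom 3: C, bond orders sum to 3 (valence 4) → 1 H
  atom 4: O, bond orders sum to 2 (valence 2) → 0 H
  atom 5: C, bond orders sum to 1 (valence 4) → 3 H
  atom 6: C, bond orders sum to 3 (valence 4) → 1 H
  atom 7: N, bond orders sum to 1 (valence 3) → 2 H
  atom 8: C with explicit H count 1
  atom 9: O, bond orders sum to 2 (valence 2) → 0 H
  atom 10: C, bond orders sum to 1 (valence 4) → 3 H
Totals → C:7, H:15, N:1, O:2.
In Hill order: C7H15NO2.

C7H15NO2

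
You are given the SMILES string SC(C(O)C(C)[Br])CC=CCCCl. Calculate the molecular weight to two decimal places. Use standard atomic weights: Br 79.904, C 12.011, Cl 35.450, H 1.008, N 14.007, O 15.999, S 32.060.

287.64 g/mol

First, the molecular formula is C9H16BrClOS (counting implicit H from valence).
  Br: 1 × 79.904 = 79.904
  C: 9 × 12.011 = 108.099
  Cl: 1 × 35.450 = 35.450
  H: 16 × 1.008 = 16.128
  O: 1 × 15.999 = 15.999
  S: 1 × 32.060 = 32.060
Sum: 1×79.904 + 9×12.011 + 1×35.450 + 16×1.008 + 1×15.999 + 1×32.060 = 287.640 → 287.64 g/mol.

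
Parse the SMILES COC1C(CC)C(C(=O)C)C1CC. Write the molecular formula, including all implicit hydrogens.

C11H20O2

Walk through each heavy atom and fill implicit hydrogens from standard valence (C 4, N 3, O 2, S 2, halogen 1):
  atom 1: C, bond orders sum to 1 (valence 4) → 3 H
  atom 2: O, bond orders sum to 2 (valence 2) → 0 H
  atom 3: C, bond orders sum to 3 (valence 4) → 1 H
  atom 4: C, bond orders sum to 3 (valence 4) → 1 H
  atom 5: C, bond orders sum to 2 (valence 4) → 2 H
  atom 6: C, bond orders sum to 1 (valence 4) → 3 H
  atom 7: C, bond orders sum to 3 (valence 4) → 1 H
  atom 8: C, bond orders sum to 4 (valence 4) → 0 H
  atom 9: O, bond orders sum to 2 (valence 2) → 0 H
  atom 10: C, bond orders sum to 1 (valence 4) → 3 H
  atom 11: C, bond orders sum to 3 (valence 4) → 1 H
  atom 12: C, bond orders sum to 2 (valence 4) → 2 H
  atom 13: C, bond orders sum to 1 (valence 4) → 3 H
Totals → C:11, H:20, O:2.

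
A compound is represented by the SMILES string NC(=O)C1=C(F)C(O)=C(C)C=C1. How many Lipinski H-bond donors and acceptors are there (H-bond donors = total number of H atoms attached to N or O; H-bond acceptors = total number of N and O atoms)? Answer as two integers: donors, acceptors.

Donors: find every N or O and count the H atoms it carries.
  atom 1 (N): bond orders sum to 1 → 2 H
  atom 3 (O): bond orders sum to 2 → 0 H
  atom 8 (O): bond orders sum to 1 → 1 H
Lipinski HBD = 3.
Acceptors: N atoms = 1, O atoms = 2 → HBA = 3.

3, 3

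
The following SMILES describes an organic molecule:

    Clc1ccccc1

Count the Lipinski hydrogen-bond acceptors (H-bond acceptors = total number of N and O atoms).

N atoms: 0; O atoms: 0.
Lipinski HBA = 0 + 0 = 0.

0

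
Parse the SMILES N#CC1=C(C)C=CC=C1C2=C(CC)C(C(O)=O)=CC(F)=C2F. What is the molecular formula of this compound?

C17H13F2NO2

Walk through each heavy atom and fill implicit hydrogens from standard valence (C 4, N 3, O 2, S 2, halogen 1):
  atom 1: N, bond orders sum to 3 (valence 3) → 0 H
  atom 2: C, bond orders sum to 4 (valence 4) → 0 H
  atom 3: C, bond orders sum to 4 (valence 4) → 0 H
  atom 4: C, bond orders sum to 4 (valence 4) → 0 H
  atom 5: C, bond orders sum to 1 (valence 4) → 3 H
  atom 6: C, bond orders sum to 3 (valence 4) → 1 H
  atom 7: C, bond orders sum to 3 (valence 4) → 1 H
  atom 8: C, bond orders sum to 3 (valence 4) → 1 H
  atom 9: C, bond orders sum to 4 (valence 4) → 0 H
  atom 10: C, bond orders sum to 4 (valence 4) → 0 H
  atom 11: C, bond orders sum to 4 (valence 4) → 0 H
  atom 12: C, bond orders sum to 2 (valence 4) → 2 H
  atom 13: C, bond orders sum to 1 (valence 4) → 3 H
  atom 14: C, bond orders sum to 4 (valence 4) → 0 H
  atom 15: C, bond orders sum to 4 (valence 4) → 0 H
  atom 16: O, bond orders sum to 1 (valence 2) → 1 H
  atom 17: O, bond orders sum to 2 (valence 2) → 0 H
  atom 18: C, bond orders sum to 3 (valence 4) → 1 H
  atom 19: C, bond orders sum to 4 (valence 4) → 0 H
  atom 20: F (halogen, monovalent) → 0 H
  atom 21: C, bond orders sum to 4 (valence 4) → 0 H
  atom 22: F (halogen, monovalent) → 0 H
Totals → C:17, H:13, F:2, N:1, O:2.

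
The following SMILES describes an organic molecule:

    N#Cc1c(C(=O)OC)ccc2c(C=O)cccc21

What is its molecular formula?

C14H9NO3

Walk through each heavy atom and fill implicit hydrogens from standard valence (C 4, N 3, O 2, S 2, halogen 1); for lowercase aromatic atoms, an aromatic c carries 1 H when it has two neighbours and 0 H with three, and aromatic n carries 0 H:
  atom 1: N, bond orders sum to 3 (valence 3) → 0 H
  atom 2: C, bond orders sum to 4 (valence 4) → 0 H
  atom 3: aromatic c, 3 neighbours → 0 H
  atom 4: aromatic c, 3 neighbours → 0 H
  atom 5: C, bond orders sum to 4 (valence 4) → 0 H
  atom 6: O, bond orders sum to 2 (valence 2) → 0 H
  atom 7: O, bond orders sum to 2 (valence 2) → 0 H
  atom 8: C, bond orders sum to 1 (valence 4) → 3 H
  atom 9: aromatic c, 2 neighbours → 1 H
  atom 10: aromatic c, 2 neighbours → 1 H
  atom 11: aromatic c, 3 neighbours → 0 H
  atom 12: aromatic c, 3 neighbours → 0 H
  atom 13: C, bond orders sum to 3 (valence 4) → 1 H
  atom 14: O, bond orders sum to 2 (valence 2) → 0 H
  atom 15: aromatic c, 2 neighbours → 1 H
  atom 16: aromatic c, 2 neighbours → 1 H
  atom 17: aromatic c, 2 neighbours → 1 H
  atom 18: aromatic c, 3 neighbours → 0 H
Totals → C:14, H:9, N:1, O:3.
In Hill order: C14H9NO3.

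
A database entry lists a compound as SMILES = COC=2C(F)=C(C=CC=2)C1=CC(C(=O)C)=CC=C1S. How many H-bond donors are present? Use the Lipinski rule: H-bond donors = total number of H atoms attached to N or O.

Donors: find every N or O and count the H atoms it carries.
  atom 2 (O): bond orders sum to 2 → 0 H
  atom 14 (O): bond orders sum to 2 → 0 H
Lipinski HBD = 0.

0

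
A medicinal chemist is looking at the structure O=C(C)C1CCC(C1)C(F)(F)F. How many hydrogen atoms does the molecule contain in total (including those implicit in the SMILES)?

11

Walk through each heavy atom and fill implicit hydrogens from standard valence (C 4, N 3, O 2, S 2, halogen 1):
  atom 1: O, bond orders sum to 2 (valence 2) → 0 H
  atom 2: C, bond orders sum to 4 (valence 4) → 0 H
  atom 3: C, bond orders sum to 1 (valence 4) → 3 H
  atom 4: C, bond orders sum to 3 (valence 4) → 1 H
  atom 5: C, bond orders sum to 2 (valence 4) → 2 H
  atom 6: C, bond orders sum to 2 (valence 4) → 2 H
  atom 7: C, bond orders sum to 3 (valence 4) → 1 H
  atom 8: C, bond orders sum to 2 (valence 4) → 2 H
  atom 9: C, bond orders sum to 4 (valence 4) → 0 H
  atom 10: F (halogen, monovalent) → 0 H
  atom 11: F (halogen, monovalent) → 0 H
  atom 12: F (halogen, monovalent) → 0 H
Total hydrogens: 11.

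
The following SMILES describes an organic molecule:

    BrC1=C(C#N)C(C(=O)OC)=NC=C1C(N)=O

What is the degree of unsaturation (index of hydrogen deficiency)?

Molecular formula: C9H6BrN3O3.
DoU = (2C + 2 + N − H − X) / 2, where X is the halogen count and O/S are ignored.
    = (2·9 + 2 + 3 − 6 − 1) / 2 = 16 / 2 = 8.

8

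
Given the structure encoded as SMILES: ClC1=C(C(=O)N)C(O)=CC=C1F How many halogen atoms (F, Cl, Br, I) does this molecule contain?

2

Halogen atoms appear at heavy-atom positions 1, 12 (1×Cl, 1×F).
Other groups present: 1 amide, 1 hydroxyl.
Halogen count: 2.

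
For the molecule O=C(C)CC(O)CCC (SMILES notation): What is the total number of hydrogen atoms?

Walk through each heavy atom and fill implicit hydrogens from standard valence (C 4, N 3, O 2, S 2, halogen 1):
  atom 1: O, bond orders sum to 2 (valence 2) → 0 H
  atom 2: C, bond orders sum to 4 (valence 4) → 0 H
  atom 3: C, bond orders sum to 1 (valence 4) → 3 H
  atom 4: C, bond orders sum to 2 (valence 4) → 2 H
  atom 5: C, bond orders sum to 3 (valence 4) → 1 H
  atom 6: O, bond orders sum to 1 (valence 2) → 1 H
  atom 7: C, bond orders sum to 2 (valence 4) → 2 H
  atom 8: C, bond orders sum to 2 (valence 4) → 2 H
  atom 9: C, bond orders sum to 1 (valence 4) → 3 H
Total hydrogens: 14.

14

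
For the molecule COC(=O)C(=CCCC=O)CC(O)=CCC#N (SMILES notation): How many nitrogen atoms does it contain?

Scan the SMILES for N atoms (remember two-letter symbols like Cl and Br are single atoms).
Nitrogen count: 1.

1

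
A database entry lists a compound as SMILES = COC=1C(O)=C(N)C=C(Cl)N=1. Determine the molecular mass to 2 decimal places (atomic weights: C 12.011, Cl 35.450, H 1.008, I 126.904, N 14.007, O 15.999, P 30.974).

174.58 g/mol

First, the molecular formula is C6H7ClN2O2 (counting implicit H from valence).
  C: 6 × 12.011 = 72.066
  Cl: 1 × 35.450 = 35.450
  H: 7 × 1.008 = 7.056
  N: 2 × 14.007 = 28.014
  O: 2 × 15.999 = 31.998
Sum: 6×12.011 + 1×35.450 + 7×1.008 + 2×14.007 + 2×15.999 = 174.584 → 174.58 g/mol.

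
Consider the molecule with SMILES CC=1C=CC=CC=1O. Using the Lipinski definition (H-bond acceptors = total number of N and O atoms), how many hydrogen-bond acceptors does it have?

N atoms: 0; O atoms: 1.
Lipinski HBA = 0 + 1 = 1.

1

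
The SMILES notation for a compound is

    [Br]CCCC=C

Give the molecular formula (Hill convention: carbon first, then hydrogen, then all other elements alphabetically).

Walk through each heavy atom and fill implicit hydrogens from standard valence (C 4, N 3, O 2, S 2, halogen 1):
  atom 1: Br with explicit H count 0
  atom 2: C, bond orders sum to 2 (valence 4) → 2 H
  atom 3: C, bond orders sum to 2 (valence 4) → 2 H
  atom 4: C, bond orders sum to 2 (valence 4) → 2 H
  atom 5: C, bond orders sum to 3 (valence 4) → 1 H
  atom 6: C, bond orders sum to 2 (valence 4) → 2 H
Totals → C:5, H:9, Br:1.
In Hill order: C5H9Br.

C5H9Br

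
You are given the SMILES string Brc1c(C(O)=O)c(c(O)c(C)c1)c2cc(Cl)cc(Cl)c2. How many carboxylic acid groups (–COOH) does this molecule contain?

1

The carboxylic acid motif appears at heavy-atom position 4 in the SMILES.
Other groups present: 1 hydroxyl.
Carboxylic acid count: 1.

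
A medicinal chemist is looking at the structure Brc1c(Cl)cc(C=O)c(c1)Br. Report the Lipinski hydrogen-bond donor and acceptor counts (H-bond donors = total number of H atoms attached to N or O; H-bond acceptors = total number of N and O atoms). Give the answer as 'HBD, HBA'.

Donors: find every N or O and count the H atoms it carries.
  atom 8 (O): bond orders sum to 2 → 0 H
Lipinski HBD = 0.
Acceptors: N atoms = 0, O atoms = 1 → HBA = 1.

0, 1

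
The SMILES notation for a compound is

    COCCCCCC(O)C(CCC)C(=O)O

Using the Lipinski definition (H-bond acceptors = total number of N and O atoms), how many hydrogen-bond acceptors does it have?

4

N atoms: 0; O atoms: 4.
Lipinski HBA = 0 + 4 = 4.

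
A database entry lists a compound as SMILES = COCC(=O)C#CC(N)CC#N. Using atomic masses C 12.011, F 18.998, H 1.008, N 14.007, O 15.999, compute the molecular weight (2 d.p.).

166.18 g/mol

First, the molecular formula is C8H10N2O2 (counting implicit H from valence).
  C: 8 × 12.011 = 96.088
  H: 10 × 1.008 = 10.080
  N: 2 × 14.007 = 28.014
  O: 2 × 15.999 = 31.998
Sum: 8×12.011 + 10×1.008 + 2×14.007 + 2×15.999 = 166.180 → 166.18 g/mol.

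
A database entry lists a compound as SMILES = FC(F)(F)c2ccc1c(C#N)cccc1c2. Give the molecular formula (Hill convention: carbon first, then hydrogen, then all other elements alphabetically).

C12H6F3N

Walk through each heavy atom and fill implicit hydrogens from standard valence (C 4, N 3, O 2, S 2, halogen 1); for lowercase aromatic atoms, an aromatic c carries 1 H when it has two neighbours and 0 H with three, and aromatic n carries 0 H:
  atom 1: F (halogen, monovalent) → 0 H
  atom 2: C, bond orders sum to 4 (valence 4) → 0 H
  atom 3: F (halogen, monovalent) → 0 H
  atom 4: F (halogen, monovalent) → 0 H
  atom 5: aromatic c, 3 neighbours → 0 H
  atom 6: aromatic c, 2 neighbours → 1 H
  atom 7: aromatic c, 2 neighbours → 1 H
  atom 8: aromatic c, 3 neighbours → 0 H
  atom 9: aromatic c, 3 neighbours → 0 H
  atom 10: C, bond orders sum to 4 (valence 4) → 0 H
  atom 11: N, bond orders sum to 3 (valence 3) → 0 H
  atom 12: aromatic c, 2 neighbours → 1 H
  atom 13: aromatic c, 2 neighbours → 1 H
  atom 14: aromatic c, 2 neighbours → 1 H
  atom 15: aromatic c, 3 neighbours → 0 H
  atom 16: aromatic c, 2 neighbours → 1 H
Totals → C:12, H:6, F:3, N:1.
In Hill order: C12H6F3N.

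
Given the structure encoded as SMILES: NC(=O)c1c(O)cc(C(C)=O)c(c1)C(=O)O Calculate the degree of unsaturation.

7

Molecular formula: C10H9NO5.
DoU = (2C + 2 + N − H − X) / 2, where X is the halogen count and O/S are ignored.
    = (2·10 + 2 + 1 − 9 − 0) / 2 = 14 / 2 = 7.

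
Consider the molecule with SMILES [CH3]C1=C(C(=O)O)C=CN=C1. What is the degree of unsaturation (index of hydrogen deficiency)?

Degree of unsaturation = (number of rings) + (number of π bonds).
Ring closures in the SMILES: 1.
π bonds: 4 double bonds (each 1 DoU) → 4 DoU from unsaturation.
Total DoU = 1 + 4 = 5.

5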